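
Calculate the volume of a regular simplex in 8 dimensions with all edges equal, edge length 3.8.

V = (3.8^8 / 8!) · √((8+1) / 2^8) ≈ 0.202185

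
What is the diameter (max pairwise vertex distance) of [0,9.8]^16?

||(9.8,9.8,...,9.8)|| = √(16)·9.8 = 39.2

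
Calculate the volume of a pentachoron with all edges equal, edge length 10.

V_4 = √(5) · 10^4 / (4! · 2^(4/2)) ≈ 232.924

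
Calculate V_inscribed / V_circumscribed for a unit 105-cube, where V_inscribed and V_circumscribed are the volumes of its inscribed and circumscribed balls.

The radii are 1/2 and 1√105/2, so the volume ratio is (1/√105)^105 = 105^{-105/2} ≈ 7.71901e-107.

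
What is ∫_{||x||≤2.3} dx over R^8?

The n-ball volume is π^(n/2)·r^n/Γ(n/2+1). With n=8, r=2.3: V ≈ 3178.42.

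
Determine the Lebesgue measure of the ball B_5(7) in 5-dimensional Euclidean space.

V = 134456·π^2/15 ≈ 88468.5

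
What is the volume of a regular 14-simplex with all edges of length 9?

V = (9^14 / 14!) · √((14+1) / 2^14) ≈ 7.94004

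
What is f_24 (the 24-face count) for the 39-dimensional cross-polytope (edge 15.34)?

f_24(39-orthoplex) = 2^25 · (39 choose 25) = 506151977009283072.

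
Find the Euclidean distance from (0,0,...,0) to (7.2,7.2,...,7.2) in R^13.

Diagonal = √13 · 7.2 ≈ 25.96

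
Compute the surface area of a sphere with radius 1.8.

|∂B_3(1.8)| = 4πr² = 4π·(1.8)² ≈ 40.715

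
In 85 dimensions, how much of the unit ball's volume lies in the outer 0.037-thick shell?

V(inner)/V(outer) = ((1-0.037)/1)^85 ≈ 0.04057, so the shell fraction is 0.959427.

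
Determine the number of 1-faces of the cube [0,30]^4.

Choose 1 of 4 axes to span the face (C(4,1) = 4 ways), then fix each of the remaining 3 coordinates at one of its two extreme values (2^3 = 8 ways): 4·8 = 32.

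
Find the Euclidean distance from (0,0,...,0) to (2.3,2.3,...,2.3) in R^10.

d = √(2.3² + 2.3² + ... + 2.3²) [10 terms] = √(10·2.3²) = 2.3√10 ≈ 7.27324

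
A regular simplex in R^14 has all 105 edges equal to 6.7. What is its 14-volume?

V = (6.7^14 / 14!) · √((14+1) / 2^14) ≈ 0.12749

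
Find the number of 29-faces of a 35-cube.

Number of 29-faces = C(35,29) · 2^(35-29) = 1623160 · 64 = 103882240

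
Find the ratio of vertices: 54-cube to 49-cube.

The 54-cube has 2^54 = 18014398509481984 vertices. The 49-cube has 2^49 = 562949953421312 vertices. Ratio: 18014398509481984/562949953421312 = 32.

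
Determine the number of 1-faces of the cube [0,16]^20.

Number of 1-faces = C(20,1) · 2^(20-1) = 20 · 524288 = 10485760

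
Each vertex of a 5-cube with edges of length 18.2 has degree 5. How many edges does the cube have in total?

Each of the 2^5 = 32 vertices has degree 5; total edges = 5·2^5/2 = 80.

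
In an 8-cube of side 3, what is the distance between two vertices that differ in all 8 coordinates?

The space diagonal of an n-cube of side s is s√n. Here 3·√8 ≈ 8.48528.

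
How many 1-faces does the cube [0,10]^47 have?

Each of the 2^47 = 140737488355328 vertices has degree 47; total edges = 47·2^47/2 = 3307330976350208.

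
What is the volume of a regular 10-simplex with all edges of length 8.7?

V_10 = √(11) · 8.7^10 / (10! · 2^(10/2)) ≈ 70.9538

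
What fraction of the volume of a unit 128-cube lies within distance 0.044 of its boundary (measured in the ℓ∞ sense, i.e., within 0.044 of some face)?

The inner cube has side 1-2·0.044 = 0.912 and volume (0.912)^128 ≈ 7.574e-06, so the shell holds 0.999992 of the volume.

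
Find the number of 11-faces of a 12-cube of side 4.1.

Choose 11 of 12 axes to span the face (C(12,11) = 12 ways), then fix each of the remaining 1 coordinate at one of its two extreme values (2^1 = 2 ways): 12·2 = 24.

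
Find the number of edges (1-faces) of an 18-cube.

An n-cube has C(n,k)·2^(n-k) k-faces. Here C(18,1)·2^17 = 18·131072 = 2359296.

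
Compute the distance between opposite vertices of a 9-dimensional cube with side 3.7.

d = √(3.7² + 3.7² + ... + 3.7²) [9 terms] = √(9·3.7²) = 3.7√9 = 11.1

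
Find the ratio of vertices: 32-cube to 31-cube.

The 32-cube has 2^32 = 4294967296 vertices. The 31-cube has 2^31 = 2147483648 vertices. Ratio: 4294967296/2147483648 = 2.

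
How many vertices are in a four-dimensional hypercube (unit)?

An n-cube has C(n,k)·2^(n-k) k-faces. Here C(4,0)·2^4 = 1·16 = 16.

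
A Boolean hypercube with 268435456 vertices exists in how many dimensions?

The n-cube has 2^n vertices, and 268435456 = 2^28, so n = 28.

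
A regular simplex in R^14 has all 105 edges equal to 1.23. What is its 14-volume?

Volume = 1.23^14 · √(15/2^14) / 14! ≈ 6.2965e-12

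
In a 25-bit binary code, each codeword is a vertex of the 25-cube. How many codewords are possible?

An n-cube has 2^n vertices; for n = 25 that is 2^25 = 33554432.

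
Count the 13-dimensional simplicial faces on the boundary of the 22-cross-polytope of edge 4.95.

f_13(22-orthoplex) = 2^14 · (22 choose 14) = 5239111680.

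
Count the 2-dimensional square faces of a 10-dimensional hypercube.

f_2(10-cube) = (10 choose 2) · 2^8 = 11520.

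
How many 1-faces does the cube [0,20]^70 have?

Each of the 2^70 = 1180591620717411303424 vertices has degree 70; total edges = 70·2^70/2 = 41320706725109395619840.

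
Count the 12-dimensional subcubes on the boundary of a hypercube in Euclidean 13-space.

f_12(13-cube) = (13 choose 12) · 2^1 = 26.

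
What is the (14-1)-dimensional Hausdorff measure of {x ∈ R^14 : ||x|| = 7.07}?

|∂B_14(7.07)| ≈ 9.25122e+11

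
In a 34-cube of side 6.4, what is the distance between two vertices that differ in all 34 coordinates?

Diagonal = √34 · 6.4 ≈ 37.3181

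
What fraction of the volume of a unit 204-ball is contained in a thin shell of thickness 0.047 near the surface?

Shell fraction = 1 - (1-0.047)^204 ≈ 0.999946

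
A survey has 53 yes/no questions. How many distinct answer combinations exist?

The 53-cube has 2^53 = 9007199254740992 vertices.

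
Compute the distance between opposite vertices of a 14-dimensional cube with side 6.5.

d = √(6.5² + 6.5² + ... + 6.5²) [14 terms] = √(14·6.5²) = 6.5√14 ≈ 24.3208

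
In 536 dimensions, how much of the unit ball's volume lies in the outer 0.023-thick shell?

V(inner)/V(outer) = ((1-0.023)/1)^536 ≈ 3.833e-06, so the shell fraction is 0.9999961675.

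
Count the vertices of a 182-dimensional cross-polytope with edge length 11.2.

The 182-dimensional cross-polytope has 2n = 2·182 = 364 vertices.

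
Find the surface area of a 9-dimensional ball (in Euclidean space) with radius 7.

The surface area of an n-ball is 2π^(n/2) r^(n-1) / Γ(n/2). For n=9, r=7: 26353376·π^4/15 ≈ 1.71137e+08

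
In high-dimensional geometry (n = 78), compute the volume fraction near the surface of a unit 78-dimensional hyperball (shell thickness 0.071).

1 - (1-0.071)^78 ≈ 0.996799 ≈ 99.68%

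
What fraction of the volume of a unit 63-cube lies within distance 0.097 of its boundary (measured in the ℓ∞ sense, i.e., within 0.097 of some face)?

1 - (1 - 2·0.097)^63 = 1 - 0.806^63 ≈ 0.9999987437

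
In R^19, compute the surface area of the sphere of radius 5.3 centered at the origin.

S_19(5.3) = 2·π^(19/2)·(5.3)^18 / Γ(19/2) ≈ 9.64509e+12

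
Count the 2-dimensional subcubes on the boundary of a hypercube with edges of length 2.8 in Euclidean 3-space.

An n-cube has C(n,k)·2^(n-k) k-faces. Here C(3,2)·2^1 = 3·2 = 6.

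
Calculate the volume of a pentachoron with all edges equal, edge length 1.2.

V = (1.2^4 / 4!) · √((4+1) / 2^4) ≈ 0.0482991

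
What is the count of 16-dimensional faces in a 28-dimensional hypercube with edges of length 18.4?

Number of 16-faces = C(28,16) · 2^(28-16) = 30421755 · 4096 = 124607508480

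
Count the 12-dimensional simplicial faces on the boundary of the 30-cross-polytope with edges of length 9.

f_12(30-orthoplex) = 2^13 · (30 choose 13) = 981072691200.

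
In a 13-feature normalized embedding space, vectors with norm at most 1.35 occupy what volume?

The n-ball volume is π^(n/2)·r^n/Γ(n/2+1). With n=13, r=1.35: V ≈ 45.0485.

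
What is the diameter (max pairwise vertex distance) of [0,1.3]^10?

d = √(1.3² + 1.3² + ... + 1.3²) [10 terms] = √(10·1.3²) = 1.3√10 ≈ 4.11096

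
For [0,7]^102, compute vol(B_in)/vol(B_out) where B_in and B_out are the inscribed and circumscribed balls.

The radii are 7/2 and 7√102/2, so the volume ratio is (1/√102)^102 = 102^{-102/2} ≈ 3.64243e-103.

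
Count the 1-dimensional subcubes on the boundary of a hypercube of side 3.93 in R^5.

Number of 1-faces = C(5,1) · 2^(5-1) = 5 · 16 = 80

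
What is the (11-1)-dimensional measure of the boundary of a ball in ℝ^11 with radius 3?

|∂B_11(3)| = 139968·π^5/35 ≈ 1.2238e+06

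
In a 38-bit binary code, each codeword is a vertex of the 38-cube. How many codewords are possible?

An n-cube has 2^n vertices; for n = 38 that is 2^38 = 274877906944.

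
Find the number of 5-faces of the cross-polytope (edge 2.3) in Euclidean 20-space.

An n-cross-polytope has 2^(k+1)·C(n,k+1) k-faces. Here 2^6·C(20,6) = 64·38760 = 2480640.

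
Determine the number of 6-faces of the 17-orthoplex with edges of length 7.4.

An n-cross-polytope has 2^(k+1)·C(n,k+1) k-faces. Here 2^7·C(17,7) = 128·19448 = 2489344.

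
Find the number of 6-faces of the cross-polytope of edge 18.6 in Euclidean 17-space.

An n-cross-polytope has 2^(k+1)·C(n,k+1) k-faces. Here 2^7·C(17,7) = 128·19448 = 2489344.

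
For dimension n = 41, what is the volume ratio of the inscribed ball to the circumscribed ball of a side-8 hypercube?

V_in / V_out = (r_in/r_out)^41 = (1/√41)^41 = 41^(-41/2) ≈ 8.66824e-34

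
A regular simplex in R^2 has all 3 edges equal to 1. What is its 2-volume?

Area = (√3/4) · 1² = 0.433013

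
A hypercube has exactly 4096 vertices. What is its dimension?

The n-cube has 2^n vertices, and 4096 = 2^12, so n = 12.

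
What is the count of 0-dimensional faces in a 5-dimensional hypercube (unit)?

Choose 0 of 5 axes to span the face (C(5,0) = 1 way), then fix each of the remaining 5 coordinates at one of its two extreme values (2^5 = 32 ways): 1·32 = 32.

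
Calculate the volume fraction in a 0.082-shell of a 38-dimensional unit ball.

V(inner)/V(outer) = ((1-0.082)/1)^38 ≈ 0.03873, so the shell fraction is 0.961272.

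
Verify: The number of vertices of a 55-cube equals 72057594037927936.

False. The 55-cube has 2^55 = 36028797018963968 vertices.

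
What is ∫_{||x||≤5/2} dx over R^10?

V_10(5/2) = π^(10/2) · (5/2)^10 / Γ(10/2 + 1) = 1953125·π^5/24576 ≈ 24320.3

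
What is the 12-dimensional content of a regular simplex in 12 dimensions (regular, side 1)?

V = (1^12 / 12!) · √((12+1) / 2^12) ≈ 1.17613e-10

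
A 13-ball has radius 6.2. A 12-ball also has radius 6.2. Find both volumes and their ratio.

V_13(6.2) ≈ 1.82152e+10. V_12(6.2) ≈ 4.30791e+09. Ratio V_13/V_12 ≈ 4.228.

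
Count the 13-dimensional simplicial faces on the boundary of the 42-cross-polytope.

Number of 13-faces = 2^(13+1) · C(42,13+1) = 16384 · 52860229080 = 866061993246720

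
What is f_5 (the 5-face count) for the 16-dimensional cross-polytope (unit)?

An n-cross-polytope has 2^(k+1)·C(n,k+1) k-faces. Here 2^6·C(16,6) = 64·8008 = 512512.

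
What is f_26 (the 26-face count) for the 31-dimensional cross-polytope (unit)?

Number of 26-faces = 2^(26+1) · C(31,26+1) = 134217728 · 31465 = 4223160811520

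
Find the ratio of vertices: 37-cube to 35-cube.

The 37-cube has 2^37 = 137438953472 vertices. The 35-cube has 2^35 = 34359738368 vertices. Ratio: 137438953472/34359738368 = 4.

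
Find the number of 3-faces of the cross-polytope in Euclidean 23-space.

Each 3-face is the convex hull of 4 vertices, one chosen as ±e_i from each of 4 distinct axes: 2^4·C(23,4) = 141680.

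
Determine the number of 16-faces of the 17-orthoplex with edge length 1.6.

An n-cross-polytope has 2^(k+1)·C(n,k+1) k-faces. Here 2^17·C(17,17) = 131072·1 = 131072.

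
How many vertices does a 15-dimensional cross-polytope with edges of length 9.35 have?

Number of vertices = 2n = 30.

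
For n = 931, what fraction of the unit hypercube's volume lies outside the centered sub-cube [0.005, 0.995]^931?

The inner cube has side 1-2·0.005 = 0.99 and volume (0.99)^931 ≈ 8.637e-05, so the shell holds 0.999914 of the volume.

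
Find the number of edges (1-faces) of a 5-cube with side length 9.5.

f_1(5-cube) = (5 choose 1) · 2^4 = 80.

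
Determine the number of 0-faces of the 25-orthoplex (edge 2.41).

Number of 0-faces = 2^(0+1) · C(25,0+1) = 2 · 25 = 50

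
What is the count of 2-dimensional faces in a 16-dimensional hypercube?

f_2(16-cube) = (16 choose 2) · 2^14 = 1966080.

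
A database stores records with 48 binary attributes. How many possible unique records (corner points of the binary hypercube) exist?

An n-cube has 2^n vertices; for n = 48 that is 2^48 = 281474976710656.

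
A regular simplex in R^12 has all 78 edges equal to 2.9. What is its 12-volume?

Volume = 2.9^12 · √(13/2^12) / 12! ≈ 4.16132e-05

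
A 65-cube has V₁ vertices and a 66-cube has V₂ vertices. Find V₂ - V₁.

V₁ = 2^65 = 36893488147419103232. V₂ = 2^66 = 73786976294838206464. V₂ - V₁ = 36893488147419103232.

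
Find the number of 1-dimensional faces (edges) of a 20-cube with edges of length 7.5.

An n-cube has n·2^(n-1) edges. With n = 20: 20·524288 = 10485760.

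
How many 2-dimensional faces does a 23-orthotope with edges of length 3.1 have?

Number of 2-faces = C(23,2) · 2^(23-2) = 253 · 2097152 = 530579456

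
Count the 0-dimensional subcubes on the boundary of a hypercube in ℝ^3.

f_0(3-cube) = (3 choose 0) · 2^3 = 8.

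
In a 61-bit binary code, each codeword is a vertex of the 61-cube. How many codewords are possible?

Number of vertices = 2^61 = 2305843009213693952.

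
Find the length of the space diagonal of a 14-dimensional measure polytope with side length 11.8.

d = √(11.8² + 11.8² + ... + 11.8²) [14 terms] = √(14·11.8²) = 11.8√14 ≈ 44.1516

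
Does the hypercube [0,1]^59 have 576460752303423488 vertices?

True. The 59-cube has 2^59 = 576460752303423488 vertices.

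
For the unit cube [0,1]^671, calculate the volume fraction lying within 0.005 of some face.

Shell fraction = 1 - (1-0.01)^671 ≈ 0.998822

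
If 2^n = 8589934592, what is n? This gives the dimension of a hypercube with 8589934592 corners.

Since 2^n = 8589934592, we have n = 33.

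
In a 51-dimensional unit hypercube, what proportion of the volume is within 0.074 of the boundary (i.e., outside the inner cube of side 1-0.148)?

Shell fraction = 1 - (1-0.148)^51 ≈ 0.999717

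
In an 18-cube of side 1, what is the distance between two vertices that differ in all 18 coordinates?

||(1,1,...,1)|| = √(18)·1 ≈ 4.24264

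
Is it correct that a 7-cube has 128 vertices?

True. The 7-cube has 2^7 = 128 vertices.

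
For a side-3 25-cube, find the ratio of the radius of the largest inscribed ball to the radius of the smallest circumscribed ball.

r_in / r_out = (3/2) / (3√25/2) = 1/√25 ≈ 0.2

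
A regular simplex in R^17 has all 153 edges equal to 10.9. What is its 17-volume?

For a regular n-simplex with edge a, V = (a^n / n!)·√((n+1)/2^n). With a=10.9, n=17: V ≈ 14.2582.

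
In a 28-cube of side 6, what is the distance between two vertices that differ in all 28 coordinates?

d = √(6² + 6² + ... + 6²) [28 terms] = √(28·6²) = 6√28 ≈ 31.749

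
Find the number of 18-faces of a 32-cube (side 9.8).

An n-cube has C(n,k)·2^(n-k) k-faces. Here C(32,18)·2^14 = 471435600·16384 = 7724000870400.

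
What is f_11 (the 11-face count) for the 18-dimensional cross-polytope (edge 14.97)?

f_11(18-orthoplex) = 2^12 · (18 choose 12) = 76038144.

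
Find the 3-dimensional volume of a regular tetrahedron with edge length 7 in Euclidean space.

Volume = (√2/12) · 7³ = 40.4229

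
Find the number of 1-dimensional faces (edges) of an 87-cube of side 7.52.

An n-cube has n·2^(n-1) edges. With n = 87: 87·77371252455336267181195264 = 6731298963614255244763987968.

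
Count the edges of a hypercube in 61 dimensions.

An n-cube has n·2^(n-1) edges. With n = 61: 61·1152921504606846976 = 70328211781017665536.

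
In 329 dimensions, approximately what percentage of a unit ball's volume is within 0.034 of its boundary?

1 - (1-0.034)^329 ≈ 0.999989 ≈ 99.998859%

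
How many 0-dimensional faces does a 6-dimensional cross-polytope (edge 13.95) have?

An n-cross-polytope has 2^(k+1)·C(n,k+1) k-faces. Here 2^1·C(6,1) = 2·6 = 12.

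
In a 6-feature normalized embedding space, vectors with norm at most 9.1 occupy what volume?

The n-ball volume is π^(n/2)·r^n/Γ(n/2+1). With n=6, r=9.1: V ≈ 2.93459e+06.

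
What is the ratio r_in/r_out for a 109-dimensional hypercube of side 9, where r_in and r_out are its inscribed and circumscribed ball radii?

For an n-cube of any side s, the inradius is s/2 and the circumradius is s√n/2, so the ratio is 1/√109 ≈ 0.0957826.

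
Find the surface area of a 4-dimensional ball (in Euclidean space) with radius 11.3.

The surface area of an n-ball is 2π^(n/2) r^(n-1) / Γ(n/2). For n=4, r=11.3: 28481.6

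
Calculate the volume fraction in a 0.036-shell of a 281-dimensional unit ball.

V(inner)/V(outer) = ((1-0.036)/1)^281 ≈ 3.355e-05, so the shell fraction is 0.999966.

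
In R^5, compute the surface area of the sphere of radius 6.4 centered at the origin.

The surface area of an n-ball is 2π^(n/2) r^(n-1) / Γ(n/2). For n=5, r=6.4: 44155.9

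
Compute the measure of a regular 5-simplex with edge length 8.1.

Volume = 8.1^5 · √(6/2^5) / 5! ≈ 125.818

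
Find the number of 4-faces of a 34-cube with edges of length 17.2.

Choose 4 of 34 axes to span the face (C(34,4) = 46376 ways), then fix each of the remaining 30 coordinates at one of its two extreme values (2^30 = 1073741824 ways): 46376·1073741824 = 49795850829824.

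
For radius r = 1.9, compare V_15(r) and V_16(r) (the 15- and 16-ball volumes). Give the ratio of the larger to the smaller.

V_15(1.9) ≈ 5790.74, V_16(1.9) ≈ 6787.91. The 16-ball is larger by a factor of 1.172.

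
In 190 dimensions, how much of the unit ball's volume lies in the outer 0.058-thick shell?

Shell fraction = 1 - (1-0.058)^190 ≈ 0.999988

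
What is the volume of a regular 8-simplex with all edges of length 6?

For a regular n-simplex with edge a, V = (a^n / n!)·√((n+1)/2^n). With a=6, n=8: V ≈ 7.81071.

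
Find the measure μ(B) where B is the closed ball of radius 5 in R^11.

Volume = π^{11/2}·(5)^11/Γ(13/2) = 625000000·π^5/2079 ≈ 9.19973e+07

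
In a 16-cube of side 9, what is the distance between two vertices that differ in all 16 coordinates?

||(9,9,...,9)|| = √(16)·9 = 36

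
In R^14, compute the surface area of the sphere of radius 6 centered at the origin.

The surface area of an n-ball is 2π^(n/2) r^(n-1) / Γ(n/2). For n=14, r=6: 181398528·π^7/5 ≈ 1.09575e+11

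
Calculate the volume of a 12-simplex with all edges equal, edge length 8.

For a regular n-simplex with edge a, V = (a^n / n!)·√((n+1)/2^n). With a=8, n=12: V ≈ 8.08229.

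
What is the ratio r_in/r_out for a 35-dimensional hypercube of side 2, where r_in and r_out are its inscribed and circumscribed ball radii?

Ratio = (s/2)/(s√35/2) = 35^(-1/2) ≈ 0.169031.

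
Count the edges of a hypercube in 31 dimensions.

Number of 1-faces = C(31,1)·2^(31-1) = 31·1073741824 = 33285996544.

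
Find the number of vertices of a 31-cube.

Number of vertices = 2^31 = 2147483648.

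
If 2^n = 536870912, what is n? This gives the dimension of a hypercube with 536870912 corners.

2^n = 536870912 ⇒ n = log_2(536870912) = 29.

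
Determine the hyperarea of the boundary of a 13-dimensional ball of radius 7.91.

|∂B_13(7.91)| ≈ 7.10236e+11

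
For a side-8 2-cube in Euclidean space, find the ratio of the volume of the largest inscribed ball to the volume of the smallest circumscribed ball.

V_in / V_out = (r_in/r_out)^2 = (1/√2)^2 = 2^(-2/2) ≈ 0.5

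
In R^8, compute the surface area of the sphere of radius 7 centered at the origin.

S = n·V_n(r)/r = 8·V_8(7)/7 (volume-to-surface relation), giving 823543·π^4/3 ≈ 2.67402e+07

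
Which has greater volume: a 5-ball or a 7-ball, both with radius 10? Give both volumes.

V_5(10.0) ≈ 526379. V_7(10.0) ≈ 4.72477e+07. The 7-ball is larger.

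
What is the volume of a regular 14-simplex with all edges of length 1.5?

V = (1.5^14 / 14!) · √((14+1) / 2^14) ≈ 1.01322e-10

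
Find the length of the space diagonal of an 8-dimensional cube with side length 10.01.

The space diagonal of an n-cube of side s is s√n. Here 10.01·√8 ≈ 28.3126.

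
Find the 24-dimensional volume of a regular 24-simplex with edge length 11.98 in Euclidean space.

V_24 = √(25) · 11.98^24 / (24! · 2^(24/2)) ≈ 0.150269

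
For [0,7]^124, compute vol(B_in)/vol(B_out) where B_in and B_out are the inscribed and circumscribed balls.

V_in / V_out = (r_in/r_out)^124 = (1/√124)^124 = 124^(-124/2) ≈ 1.61382e-130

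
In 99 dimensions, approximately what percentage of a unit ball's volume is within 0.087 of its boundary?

1 - (1-0.087)^99 ≈ 0.999878 ≈ 99.9878%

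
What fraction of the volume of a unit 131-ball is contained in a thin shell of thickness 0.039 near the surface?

V(inner)/V(outer) = ((1-0.039)/1)^131 ≈ 0.005455, so the shell fraction is 0.994545.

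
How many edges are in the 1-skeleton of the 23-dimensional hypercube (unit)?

An n-cube has n·2^(n-1) edges. With n = 23: 23·4194304 = 96468992.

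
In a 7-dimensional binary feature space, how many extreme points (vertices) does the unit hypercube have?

An n-cube has 2^n vertices; for n = 7 that is 2^7 = 128.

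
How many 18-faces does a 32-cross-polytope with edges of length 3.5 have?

f_18(32-orthoplex) = 2^19 · (32 choose 19) = 182123809996800.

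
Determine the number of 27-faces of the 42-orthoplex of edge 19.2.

f_27(42-orthoplex) = 2^28 · (42 choose 28) = 14189559697354260480.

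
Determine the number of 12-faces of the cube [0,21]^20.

An n-cube has C(n,k)·2^(n-k) k-faces. Here C(20,12)·2^8 = 125970·256 = 32248320.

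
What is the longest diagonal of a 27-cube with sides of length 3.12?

Diagonal = √27 · 3.12 ≈ 16.212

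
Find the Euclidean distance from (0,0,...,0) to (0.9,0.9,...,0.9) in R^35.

The space diagonal of an n-cube of side s is s√n. Here 0.9·√35 ≈ 5.32447.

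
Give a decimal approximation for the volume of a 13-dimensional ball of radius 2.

V_13(2) = π^(13/2) · (2)^13 / Γ(13/2 + 1) = 1048576·π^6/135135 ≈ 7459.87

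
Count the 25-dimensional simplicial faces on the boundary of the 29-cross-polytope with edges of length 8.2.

Each 25-face is the convex hull of 26 vertices, one chosen as ±e_i from each of 26 distinct axes: 2^26·C(29,26) = 245215789056.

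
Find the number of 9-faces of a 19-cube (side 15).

f_9(19-cube) = (19 choose 9) · 2^10 = 94595072.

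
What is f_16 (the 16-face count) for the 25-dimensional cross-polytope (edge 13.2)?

Each 16-face is the convex hull of 17 vertices, one chosen as ±e_i from each of 17 distinct axes: 2^17·C(25,17) = 141764198400.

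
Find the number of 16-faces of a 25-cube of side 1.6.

An n-cube has C(n,k)·2^(n-k) k-faces. Here C(25,16)·2^9 = 2042975·512 = 1046003200.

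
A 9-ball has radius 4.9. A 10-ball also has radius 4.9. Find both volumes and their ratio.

V_9(4.9) ≈ 5.37134e+06. V_10(4.9) ≈ 2.03483e+07. Ratio V_9/V_10 ≈ 0.264.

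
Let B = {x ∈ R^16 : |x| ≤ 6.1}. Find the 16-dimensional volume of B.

Volume = π^{16/2}·(6.1)^16/Γ(9) ≈ 8.6488e+11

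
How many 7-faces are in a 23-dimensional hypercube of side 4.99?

Choose 7 of 23 axes to span the face (C(23,7) = 245157 ways), then fix each of the remaining 16 coordinates at one of its two extreme values (2^16 = 65536 ways): 245157·65536 = 16066609152.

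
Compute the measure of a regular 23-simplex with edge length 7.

V = (7^23 / 23!) · √((23+1) / 2^23) ≈ 1.79069e-06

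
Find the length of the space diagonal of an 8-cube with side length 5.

||(5,5,...,5)|| = √(8)·5 ≈ 14.1421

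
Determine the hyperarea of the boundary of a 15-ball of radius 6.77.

|∂B_15(6.77)| ≈ 2.43087e+12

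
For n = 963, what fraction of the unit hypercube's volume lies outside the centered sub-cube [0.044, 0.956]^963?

Shell fraction = 1 - (1-0.088)^963 ≈ 1 - 2.986e-39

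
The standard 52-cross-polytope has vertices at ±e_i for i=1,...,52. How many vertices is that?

The 52-dimensional cross-polytope has 2n = 2·52 = 104 vertices.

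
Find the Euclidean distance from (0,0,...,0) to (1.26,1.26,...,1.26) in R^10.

d = √(1.26² + 1.26² + ... + 1.26²) [10 terms] = √(10·1.26²) = 1.26√10 ≈ 3.98447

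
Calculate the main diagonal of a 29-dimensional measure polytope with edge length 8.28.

d = √(8.28² + 8.28² + ... + 8.28²) [29 terms] = √(29·8.28²) = 8.28√29 ≈ 44.5892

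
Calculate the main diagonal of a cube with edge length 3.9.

||(3.9,3.9,...,3.9)|| = √(3)·3.9 ≈ 6.755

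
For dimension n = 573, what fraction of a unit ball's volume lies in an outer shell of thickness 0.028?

1 - (1-0.028)^573 ≈ 0.9999999143 ≈ 99.999991%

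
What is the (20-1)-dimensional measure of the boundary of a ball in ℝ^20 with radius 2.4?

|∂B_20(2.4)| ≈ 8.64528e+06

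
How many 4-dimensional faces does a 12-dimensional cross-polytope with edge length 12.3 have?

An n-cross-polytope has 2^(k+1)·C(n,k+1) k-faces. Here 2^5·C(12,5) = 32·792 = 25344.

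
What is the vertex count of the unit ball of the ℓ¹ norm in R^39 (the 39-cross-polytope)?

The 39-dimensional cross-polytope has 2n = 2·39 = 78 vertices.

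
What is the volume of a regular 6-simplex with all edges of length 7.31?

Volume = 7.31^6 · √(7/2^6) / 6! ≈ 70.0859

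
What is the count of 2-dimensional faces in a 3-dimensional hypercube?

f_2(3-cube) = (3 choose 2) · 2^1 = 6.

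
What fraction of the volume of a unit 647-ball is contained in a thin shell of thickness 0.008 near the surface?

Shell fraction = 1 - (1-0.008)^647 ≈ 0.994466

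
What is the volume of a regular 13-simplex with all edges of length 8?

For a regular n-simplex with edge a, V = (a^n / n!)·√((n+1)/2^n). With a=8, n=13: V ≈ 3.64971.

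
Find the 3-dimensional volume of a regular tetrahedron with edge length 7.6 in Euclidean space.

Volume = (√2/12) · 7.6³ = 51.7338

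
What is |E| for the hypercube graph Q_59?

Number of 1-faces = C(59,1)·2^(59-1) = 59·288230376151711744 = 17005592192950992896.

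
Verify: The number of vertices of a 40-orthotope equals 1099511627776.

True. The 40-cube has 2^40 = 1099511627776 vertices.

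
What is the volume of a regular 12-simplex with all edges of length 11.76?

For a regular n-simplex with edge a, V = (a^n / n!)·√((n+1)/2^n). With a=11.76, n=12: V ≈ 822.892.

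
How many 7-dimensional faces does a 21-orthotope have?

Number of 7-faces = C(21,7) · 2^(21-7) = 116280 · 16384 = 1905131520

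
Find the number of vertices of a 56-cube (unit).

The 56-cube has 2^56 = 72057594037927936 vertices.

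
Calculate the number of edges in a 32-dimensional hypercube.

Each of the 2^32 = 4294967296 vertices has degree 32; total edges = 32·2^32/2 = 68719476736.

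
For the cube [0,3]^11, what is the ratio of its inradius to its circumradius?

r_in = 3/2 (half the side); r_out = 3√11/2 (half the diagonal). Ratio = 1/√11 ≈ 0.301511.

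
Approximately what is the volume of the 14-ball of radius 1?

Volume = π^{14/2}·(1)^14/Γ(8) = π^7/5040 ≈ 0.599265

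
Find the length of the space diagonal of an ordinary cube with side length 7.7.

||(7.7,7.7,...,7.7)|| = √(3)·7.7 ≈ 13.3368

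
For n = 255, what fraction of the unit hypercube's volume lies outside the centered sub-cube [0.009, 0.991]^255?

Shell fraction = 1 - (1-0.018)^255 ≈ 0.990263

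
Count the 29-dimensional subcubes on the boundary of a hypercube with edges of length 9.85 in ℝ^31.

Choose 29 of 31 axes to span the face (C(31,29) = 465 ways), then fix each of the remaining 2 coordinates at one of its two extreme values (2^2 = 4 ways): 465·4 = 1860.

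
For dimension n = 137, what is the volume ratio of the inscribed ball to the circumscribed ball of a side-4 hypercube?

Volume scales as r^n, and r_in/r_out = 1/√137, giving (1/√137)^137 ≈ 4.31163e-147.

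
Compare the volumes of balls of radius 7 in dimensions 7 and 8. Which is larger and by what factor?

V_7(7) ≈ 3.89105e+06, V_8(7) ≈ 2.33977e+07. The 8-ball is larger by a factor of 6.013.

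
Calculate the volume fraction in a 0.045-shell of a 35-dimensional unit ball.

Shell fraction = 1 - (1-0.045)^35 ≈ 0.80042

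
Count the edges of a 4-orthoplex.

f_1(4-orthoplex) = 2^2 · (4 choose 2) = 24.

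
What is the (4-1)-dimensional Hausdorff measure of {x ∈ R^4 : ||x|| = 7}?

The surface area of an n-ball is 2π^(n/2) r^(n-1) / Γ(n/2). For n=4, r=7: 686·π^2 ≈ 6770.55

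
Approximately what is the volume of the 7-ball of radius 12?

Volume = π^{7/2}·(12)^7/Γ(9/2) = 191102976·π^3/35 ≈ 1.69297e+08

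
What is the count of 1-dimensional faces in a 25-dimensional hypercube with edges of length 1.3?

Choose 1 of 25 axes to span the face (C(25,1) = 25 ways), then fix each of the remaining 24 coordinates at one of its two extreme values (2^24 = 16777216 ways): 25·16777216 = 419430400.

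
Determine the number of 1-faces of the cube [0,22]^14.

An n-cube has C(n,k)·2^(n-k) k-faces. Here C(14,1)·2^13 = 14·8192 = 114688.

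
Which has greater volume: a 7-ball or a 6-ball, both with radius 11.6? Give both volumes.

V_7(11.6) ≈ 1.33532e+08. V_6(11.6) ≈ 1.25906e+07. The 7-ball is larger.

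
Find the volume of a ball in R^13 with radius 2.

Volume = π^{13/2}·(2)^13/Γ(15/2) = 1048576·π^6/135135 ≈ 7459.87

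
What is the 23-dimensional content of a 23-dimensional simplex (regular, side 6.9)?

Volume = 6.9^23 · √(24/2^23) / 23! ≈ 1.28616e-06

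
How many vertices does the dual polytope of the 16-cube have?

Number of vertices = 2n = 32.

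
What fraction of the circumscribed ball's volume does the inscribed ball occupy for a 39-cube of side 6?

V_in/V_out = n^(-n/2) = 39^(-39/2) ≈ 9.42411e-32.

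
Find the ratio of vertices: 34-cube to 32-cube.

The 34-cube has 2^34 = 17179869184 vertices. The 32-cube has 2^32 = 4294967296 vertices. Ratio: 17179869184/4294967296 = 4.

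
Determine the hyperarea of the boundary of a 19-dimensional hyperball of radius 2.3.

|∂B_19(2.3)| ≈ 2.8737e+06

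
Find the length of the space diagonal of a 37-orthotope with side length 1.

The space diagonal of an n-cube of side s is s√n. Here 1·√37 ≈ 6.08276.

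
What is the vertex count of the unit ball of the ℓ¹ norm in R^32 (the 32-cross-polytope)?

The 32-dimensional cross-polytope has 2n = 2·32 = 64 vertices.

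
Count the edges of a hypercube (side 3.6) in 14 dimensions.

An n-cube has n·2^(n-1) edges. With n = 14: 14·8192 = 114688.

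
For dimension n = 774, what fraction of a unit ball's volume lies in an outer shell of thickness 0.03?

1 - (1-0.03)^774 ≈ 1 - 5.772e-11 ≈ (100 - 5.77e-09)%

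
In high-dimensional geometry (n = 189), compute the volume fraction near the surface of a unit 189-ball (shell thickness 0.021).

1 - (1-0.021)^189 ≈ 0.98189 ≈ 98.19%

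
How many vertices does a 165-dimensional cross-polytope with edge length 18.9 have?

The 165-dimensional cross-polytope has 2n = 2·165 = 330 vertices.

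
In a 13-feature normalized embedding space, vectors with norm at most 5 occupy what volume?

V_13(5) = π^(13/2) · (5)^13 / Γ(13/2 + 1) = 31250000000·π^6/27027 ≈ 1.11161e+09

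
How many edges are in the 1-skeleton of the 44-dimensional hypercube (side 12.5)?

The 44-cube has n·2^(n-1) = 44·2^43 = 44·8796093022208 = 387028092977152 edges.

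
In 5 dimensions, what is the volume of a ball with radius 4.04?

The n-ball volume is π^(n/2)·r^n/Γ(n/2+1). With n=5, r=4.04: V ≈ 5665.07.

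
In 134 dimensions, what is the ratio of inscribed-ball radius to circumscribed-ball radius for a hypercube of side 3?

Ratio = (s/2)/(s√134/2) = 134^(-1/2) ≈ 0.0863868.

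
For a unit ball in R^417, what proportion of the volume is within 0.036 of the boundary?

1 - (1-0.036)^417 ≈ 0.9999997708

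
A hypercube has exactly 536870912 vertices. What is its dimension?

2^n = 536870912 ⇒ n = log_2(536870912) = 29.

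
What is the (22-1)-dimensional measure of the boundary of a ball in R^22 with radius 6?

|∂B_22(6)| = 2115832430592·π^11/175 ≈ 3.55707e+15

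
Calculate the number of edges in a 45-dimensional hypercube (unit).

The 45-cube has n·2^(n-1) = 45·2^44 = 45·17592186044416 = 791648371998720 edges.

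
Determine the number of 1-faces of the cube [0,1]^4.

f_1(4-cube) = (4 choose 1) · 2^3 = 32.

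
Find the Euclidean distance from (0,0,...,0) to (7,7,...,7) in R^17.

The space diagonal of an n-cube of side s is s√n. Here 7·√17 ≈ 28.8617.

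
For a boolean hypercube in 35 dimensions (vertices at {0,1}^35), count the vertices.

The 35-cube has 2^35 = 34359738368 vertices.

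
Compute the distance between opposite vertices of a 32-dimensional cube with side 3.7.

The space diagonal of an n-cube of side s is s√n. Here 3.7·√32 ≈ 20.9304.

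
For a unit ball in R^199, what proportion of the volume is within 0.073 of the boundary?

1 - (1-0.073)^199 ≈ 0.9999997189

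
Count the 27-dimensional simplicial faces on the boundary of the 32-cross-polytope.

An n-cross-polytope has 2^(k+1)·C(n,k+1) k-faces. Here 2^28·C(32,28) = 268435456·35960 = 9652938997760.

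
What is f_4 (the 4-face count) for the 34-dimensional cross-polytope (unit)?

An n-cross-polytope has 2^(k+1)·C(n,k+1) k-faces. Here 2^5·C(34,5) = 32·278256 = 8904192.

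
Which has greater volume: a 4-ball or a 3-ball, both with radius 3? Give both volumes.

V_4(3) ≈ 399.719. V_3(3) ≈ 113.097. The 4-ball is larger.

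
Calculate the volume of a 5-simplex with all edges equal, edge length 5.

For a regular n-simplex with edge a, V = (a^n / n!)·√((n+1)/2^n). With a=5, n=5: V ≈ 11.2764.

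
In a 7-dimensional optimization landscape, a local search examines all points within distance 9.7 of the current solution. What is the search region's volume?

V_7(9.7) = π^(7/2) · (9.7)^7 / Γ(7/2 + 1) ≈ 3.81753e+07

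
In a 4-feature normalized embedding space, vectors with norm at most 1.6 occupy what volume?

The n-ball volume is π^(n/2)·r^n/Γ(n/2+1). With n=4, r=1.6: V ≈ 32.3407.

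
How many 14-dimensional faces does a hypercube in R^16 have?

Number of 14-faces = C(16,14) · 2^(16-14) = 120 · 4 = 480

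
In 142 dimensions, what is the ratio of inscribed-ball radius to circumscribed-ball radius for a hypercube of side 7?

r_in = 7/2 (half the side); r_out = 7√142/2 (half the diagonal). Ratio = 1/√142 ≈ 0.0839181.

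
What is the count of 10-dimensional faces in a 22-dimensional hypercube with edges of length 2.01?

f_10(22-cube) = (22 choose 10) · 2^12 = 2648662016.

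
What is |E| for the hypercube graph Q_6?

The 6-cube has n·2^(n-1) = 6·2^5 = 6·32 = 192 edges.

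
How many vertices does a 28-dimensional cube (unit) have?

Number of vertices = 2^28 = 268435456.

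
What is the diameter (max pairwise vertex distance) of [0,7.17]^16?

Diagonal = √16 · 7.17 = 28.68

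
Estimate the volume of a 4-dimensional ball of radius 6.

Volume = π^{4/2}·(6)^4/Γ(3) = 648·π^2 ≈ 6395.5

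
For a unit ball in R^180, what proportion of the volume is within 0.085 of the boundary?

Shell fraction = 1 - (1-0.085)^180 ≈ 0.9999998863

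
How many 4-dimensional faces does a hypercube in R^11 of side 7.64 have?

An n-cube has C(n,k)·2^(n-k) k-faces. Here C(11,4)·2^7 = 330·128 = 42240.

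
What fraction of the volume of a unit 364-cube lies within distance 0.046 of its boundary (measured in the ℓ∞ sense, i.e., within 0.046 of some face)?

1 - (1 - 2·0.046)^364 = 1 - 0.908^364 ≈ 1 - 5.537e-16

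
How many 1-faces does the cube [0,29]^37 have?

The 37-cube has n·2^(n-1) = 37·2^36 = 37·68719476736 = 2542620639232 edges.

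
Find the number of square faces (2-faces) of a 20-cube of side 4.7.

f_2(20-cube) = (20 choose 2) · 2^18 = 49807360.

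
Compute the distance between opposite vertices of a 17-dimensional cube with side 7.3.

||(7.3,7.3,...,7.3)|| = √(17)·7.3 ≈ 30.0987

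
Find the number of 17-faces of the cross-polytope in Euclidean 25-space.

An n-cross-polytope has 2^(k+1)·C(n,k+1) k-faces. Here 2^18·C(25,18) = 262144·480700 = 126012620800.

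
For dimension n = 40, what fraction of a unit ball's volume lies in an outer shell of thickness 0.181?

1 - (1-0.181)^40 ≈ 0.99966 ≈ 99.9660%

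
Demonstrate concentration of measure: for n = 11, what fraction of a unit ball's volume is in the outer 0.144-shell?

1 - (1-0.144)^11 ≈ 0.819195 ≈ 81.92%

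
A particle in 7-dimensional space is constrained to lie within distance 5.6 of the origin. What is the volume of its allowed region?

V_7(5.6) = π^(7/2) · (5.6)^7 / Γ(7/2 + 1) ≈ 816012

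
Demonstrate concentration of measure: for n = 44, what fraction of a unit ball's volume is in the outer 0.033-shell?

1 - (1-0.033)^44 ≈ 0.771564 ≈ 77.16%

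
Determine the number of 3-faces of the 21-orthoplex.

f_3(21-orthoplex) = 2^4 · (21 choose 4) = 95760.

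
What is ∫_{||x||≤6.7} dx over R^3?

The n-ball volume is π^(n/2)·r^n/Γ(n/2+1). With n=3, r=6.7: V ≈ 1259.83.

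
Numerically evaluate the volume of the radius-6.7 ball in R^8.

Volume = π^{8/2}·(6.7)^8/Γ(5) ≈ 1.64811e+07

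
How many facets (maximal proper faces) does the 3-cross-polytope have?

An n-cross-polytope has 2^(k+1)·C(n,k+1) k-faces. Here 2^3·C(3,3) = 8·1 = 8.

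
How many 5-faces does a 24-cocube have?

An n-cross-polytope has 2^(k+1)·C(n,k+1) k-faces. Here 2^6·C(24,6) = 64·134596 = 8614144.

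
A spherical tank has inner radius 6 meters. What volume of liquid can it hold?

V = 288·π ≈ 904.779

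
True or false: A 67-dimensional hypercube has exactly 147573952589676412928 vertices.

True. The 67-cube has 2^67 = 147573952589676412928 vertices.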